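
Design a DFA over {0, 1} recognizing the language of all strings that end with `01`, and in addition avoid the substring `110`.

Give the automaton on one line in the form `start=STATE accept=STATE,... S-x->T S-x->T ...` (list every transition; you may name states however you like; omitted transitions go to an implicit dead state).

Build one automaton per condition and run them in lockstep. The first has 3 states tracking how much of the suffix `01` has currently been matched; the second has 4 states tracking partial matches of the forbidden pattern `110`. A product state is a pair (one from each), accepting exactly when both do. After merging equivalent states the machine shrinks.
        0   1  
>  q0   q1  q2 
   q1   q1  q3 
   q2   q1  q4 
 * q3   q1  q4 
   q4   q4  q4 
(> = start, * = accepting)

start=q0 accept=q3 q0-0->q1 q0-1->q2 q1-0->q1 q1-1->q3 q2-0->q1 q2-1->q4 q3-0->q1 q3-1->q4 q4-0->q4 q4-1->q4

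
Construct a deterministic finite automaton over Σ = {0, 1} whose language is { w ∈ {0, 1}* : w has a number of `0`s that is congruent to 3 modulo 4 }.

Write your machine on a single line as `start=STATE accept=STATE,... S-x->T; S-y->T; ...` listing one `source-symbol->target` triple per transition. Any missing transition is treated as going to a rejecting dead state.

start=s0; accept=s3; s0-0->s1; s0-1->s0; s1-0->s2; s1-1->s1; s2-0->s3; s2-1->s2; s3-0->s0; s3-1->s3

Keep the running count of `0`s modulo 4: each `0` advances along the cycle s0 → s1 → s2 → s3 → s0 while other symbols loop. Accept at s3.
With 4 states:
        0   1  
>  s0   s1  s0 
   s1   s2  s1 
   s2   s3  s2 
 * s3   s0  s3 
(> = start, * = accepting)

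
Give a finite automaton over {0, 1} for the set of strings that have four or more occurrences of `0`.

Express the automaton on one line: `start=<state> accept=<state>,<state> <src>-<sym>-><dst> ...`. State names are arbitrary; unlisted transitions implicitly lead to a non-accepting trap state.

Count `0`s, saturating at 5: states S0 through S4 mean 0 through 4 `0`s seen; S5 means more than 4. Each `0` increments (capped at S5); other symbols loop. Accept from {S4, S5}.
        0   1  
>  S0   S1  S0 
   S1   S2  S1 
   S2   S3  S2 
   S3   S4  S3 
 * S4   S5  S4 
 * S5   S5  S5 
(> = start, * = accepting)

start=S0 accept=S4,S5 S0-0->S1 S0-1->S0 S1-0->S2 S1-1->S1 S2-0->S3 S2-1->S2 S3-0->S4 S3-1->S3 S4-0->S5 S4-1->S4 S5-0->S5 S5-1->S5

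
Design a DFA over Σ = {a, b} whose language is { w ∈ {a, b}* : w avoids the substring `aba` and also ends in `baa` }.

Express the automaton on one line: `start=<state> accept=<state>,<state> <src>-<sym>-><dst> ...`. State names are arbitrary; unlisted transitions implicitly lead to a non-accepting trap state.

Run two small machines in parallel and take their product. One (4 states) tracks partial matches of the forbidden pattern `aba`; the other (4 states) tracks how much of the suffix `baa` has currently been matched. Each combined state is a pair, one component from each; accept when both components accept.
        a   b  
>  S0   S1  S2 
   S1   S1  S3 
   S2   S4  S2 
   S3   S5  S2 
   S4   S6  S3 
   S5   S7  S8 
 * S6   S1  S3 
   S7   S9  S8 
   S8   S5  S8 
   S9   S9  S8 
(> = start, * = accepting)

start=S0 accept=S6 S0-a->S1 S0-b->S2 S1-a->S1 S1-b->S3 S2-a->S4 S2-b->S2 S3-a->S5 S3-b->S2 S4-a->S6 S4-b->S3 S5-a->S7 S5-b->S8 S6-a->S1 S6-b->S3 S7-a->S9 S7-b->S8 S8-a->S5 S8-b->S8 S9-a->S9 S9-b->S8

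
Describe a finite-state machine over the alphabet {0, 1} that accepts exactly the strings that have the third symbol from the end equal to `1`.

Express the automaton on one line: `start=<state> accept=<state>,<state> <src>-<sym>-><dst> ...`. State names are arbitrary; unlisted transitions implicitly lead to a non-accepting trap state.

A DFA must remember the last 3 symbols (since which symbol is third-to-last isn't known until the input ends). Use one state per possible window of the last ≤3 symbols; accept from those whose window starts with `1`.
A 15-state machine:
          0    1  
>  s0     s1   s2 
   s1     s3   s4 
   s2     s5   s6 
   s3     s7   s8 
   s4     s9  s10 
   s5    s11  s12 
   s6    s13  s14 
   s7     s7   s8 
   s8     s9  s10 
   s9    s11  s12 
   s10   s13  s14 
 * s11    s7   s8 
 * s12    s9  s10 
 * s13   s11  s12 
 * s14   s13  s14 
(> = start, * = accepting)

start=s0 accept=s11,s12,s13,s14 s0-0->s1 s0-1->s2 s1-0->s3 s1-1->s4 s2-0->s5 s2-1->s6 s3-0->s7 s3-1->s8 s4-0->s9 s4-1->s10 s5-0->s11 s5-1->s12 s6-0->s13 s6-1->s14 s7-0->s7 s7-1->s8 s8-0->s9 s8-1->s10 s9-0->s11 s9-1->s12 s10-0->s13 s10-1->s14 s11-0->s7 s11-1->s8 s12-0->s9 s12-1->s10 s13-0->s11 s13-1->s12 s14-0->s13 s14-1->s14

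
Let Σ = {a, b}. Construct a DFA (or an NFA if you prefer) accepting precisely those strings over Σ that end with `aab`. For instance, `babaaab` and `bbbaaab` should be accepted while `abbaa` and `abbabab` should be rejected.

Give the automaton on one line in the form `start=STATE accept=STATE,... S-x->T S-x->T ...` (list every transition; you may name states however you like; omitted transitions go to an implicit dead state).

Remember how much of `aab` the current input suffix matches. State s0 means no match yet; s1 means the last symbol is `a`; s2 means the last 2 symbols are `aa`; s3 means the last 3 symbols are `aab`. Only s3 accepts. On a mismatch, fall back to the longest proper suffix that is still a prefix of `aab`.
4 states suffice.
        a   b  
>  s0   s1  s0 
   s1   s2  s0 
   s2   s2  s3 
 * s3   s1  s0 
(> = start, * = accepting)

start=s0 accept=s3 s0-a->s1 s0-b->s0 s1-a->s2 s1-b->s0 s2-a->s2 s2-b->s3 s3-a->s1 s3-b->s0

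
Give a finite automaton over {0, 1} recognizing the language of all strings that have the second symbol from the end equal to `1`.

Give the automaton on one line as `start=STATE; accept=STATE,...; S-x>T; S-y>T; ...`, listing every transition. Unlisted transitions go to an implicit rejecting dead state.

start=s0; accept=s5,s6; s0-0>s1; s0-1>s2; s1-0>s3; s1-1>s4; s2-0>s5; s2-1>s6; s3-0>s3; s3-1>s4; s4-0>s5; s4-1>s6; s5-0>s3; s5-1>s4; s6-0>s5; s6-1>s6

Because acceptance depends on a position counted from the end, the machine has to buffer the most recent 2 symbols. Make each state the string of the last up-to-2 symbols read; on input `x` shift the window left and append `x`. Accept when the buffered window has length 2 and begins with `1`.
With 7 states:
        0   1  
>  s0   s1  s2 
   s1   s3  s4 
   s2   s5  s6 
   s3   s3  s4 
   s4   s5  s6 
 * s5   s3  s4 
 * s6   s5  s6 
(> = start, * = accepting)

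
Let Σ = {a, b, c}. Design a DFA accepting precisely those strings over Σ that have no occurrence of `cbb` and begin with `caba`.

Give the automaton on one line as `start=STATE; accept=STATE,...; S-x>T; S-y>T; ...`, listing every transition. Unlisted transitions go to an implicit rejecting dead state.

start=S0; accept=S5,S6,S7; S0-a>S1; S0-b>S1; S0-c>S2; S1-a>S1; S1-b>S1; S1-c>S1; S2-a>S3; S2-b>S1; S2-c>S1; S3-a>S1; S3-b>S4; S3-c>S1; S4-a>S5; S4-b>S1; S4-c>S1; S5-a>S5; S5-b>S5; S5-c>S6; S6-a>S5; S6-b>S7; S6-c>S6; S7-a>S5; S7-b>S1; S7-c>S6

Handle the two conditions separately and then intersect. The first has 4 states tracking partial matches of the forbidden pattern `cbb`; the second has 6 states tracking whether the input so far still matches the prefix `caba`. A product state is a pair (one from each), accepting exactly when both do. Equivalent product states are then merged.
8 states suffice.
        a   b   c  
>  S0   S1  S1  S2 
   S1   S1  S1  S1 
   S2   S3  S1  S1 
   S3   S1  S4  S1 
   S4   S5  S1  S1 
 * S5   S5  S5  S6 
 * S6   S5  S7  S6 
 * S7   S5  S1  S6 
(> = start, * = accepting)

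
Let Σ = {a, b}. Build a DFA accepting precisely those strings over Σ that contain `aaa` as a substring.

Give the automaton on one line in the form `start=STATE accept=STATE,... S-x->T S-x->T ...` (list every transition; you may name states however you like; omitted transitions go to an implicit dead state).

Track how much of `aaa` has been matched so far: state q0 is no progress, q3 is the absorbing accept state reached once `aaa` has occurred. Intermediate states record partial matches; on a mismatch, fall back to the longest reusable overlap.
4 states suffice.
        a   b  
>  q0   q1  q0 
   q1   q2  q0 
   q2   q3  q0 
 * q3   q3  q3 
(> = start, * = accepting)

start=q0 accept=q3 q0-a->q1 q0-b->q0 q1-a->q2 q1-b->q0 q2-a->q3 q2-b->q0 q3-a->q3 q3-b->q3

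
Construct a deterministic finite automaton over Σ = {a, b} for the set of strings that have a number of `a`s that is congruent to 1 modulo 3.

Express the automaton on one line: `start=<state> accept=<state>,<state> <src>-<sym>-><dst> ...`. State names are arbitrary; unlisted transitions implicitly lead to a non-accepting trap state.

The only thing that matters is how many `a`s have appeared, reduced mod 3. Use one state per residue: S0 for 0, …, S2 for 2. Reading `a` moves to the next residue; anything else stays put. S1 is accepting.
A 3-state machine:
        a   b  
>  S0   S1  S0 
 * S1   S2  S1 
   S2   S0  S2 
(> = start, * = accepting)

start=S0 accept=S1 S0-a->S1 S0-b->S0 S1-a->S2 S1-b->S1 S2-a->S0 S2-b->S2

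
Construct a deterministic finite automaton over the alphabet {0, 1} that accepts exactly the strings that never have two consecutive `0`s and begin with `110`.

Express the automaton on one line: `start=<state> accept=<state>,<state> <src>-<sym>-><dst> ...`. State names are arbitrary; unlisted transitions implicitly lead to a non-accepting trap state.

Build one automaton per condition and run them in lockstep. The first has 3 states tracking partial matches of the forbidden pattern `00`; the second has 5 states tracking whether the input so far still matches the prefix `110`. A product state is a pair (one from each), accepting exactly when both do. After merging equivalent states the machine shrinks.
With 6 states:
       0  1 
>  A   B  C 
   B   B  B 
   C   B  D 
   D   E  B 
 * E   B  F 
 * F   E  F 
(> = start, * = accepting)

start=A accept=E,F A-0->B A-1->C B-0->B B-1->B C-0->B C-1->D D-0->E D-1->B E-0->B E-1->F F-0->E F-1->F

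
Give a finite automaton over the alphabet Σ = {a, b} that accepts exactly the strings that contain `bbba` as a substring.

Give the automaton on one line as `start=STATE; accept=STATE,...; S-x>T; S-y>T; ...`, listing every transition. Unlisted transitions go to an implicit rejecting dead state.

Track how much of `bbba` has been matched so far: state S0 is no progress, S4 is the absorbing accept state reached once `bbba` has occurred. Intermediate states record partial matches; on a mismatch, fall back to the longest reusable overlap.
With 5 states:
        a   b  
>  S0   S0  S1 
   S1   S0  S2 
   S2   S0  S3 
   S3   S4  S3 
 * S4   S4  S4 
(> = start, * = accepting)

start=S0; accept=S4; S0-a>S0; S0-b>S1; S1-a>S0; S1-b>S2; S2-a>S0; S2-b>S3; S3-a>S4; S3-b>S3; S4-a>S4; S4-b>S4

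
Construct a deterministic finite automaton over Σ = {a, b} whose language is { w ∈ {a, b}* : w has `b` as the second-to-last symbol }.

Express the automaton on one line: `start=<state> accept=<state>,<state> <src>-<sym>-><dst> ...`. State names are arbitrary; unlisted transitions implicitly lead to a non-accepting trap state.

start=q0 accept=q5,q6 q0-a->q1 q0-b->q2 q1-a->q3 q1-b->q4 q2-a->q5 q2-b->q6 q3-a->q3 q3-b->q4 q4-a->q5 q4-b->q6 q5-a->q3 q5-b->q4 q6-a->q5 q6-b->q6

A DFA must remember the last 2 symbols (since which symbol is second-to-last isn't known until the input ends). Use one state per possible window of the last ≤2 symbols; accept from those whose window starts with `b`.
A 7-state machine:
        a   b  
>  q0   q1  q2 
   q1   q3  q4 
   q2   q5  q6 
   q3   q3  q4 
   q4   q5  q6 
 * q5   q3  q4 
 * q6   q5  q6 
(> = start, * = accepting)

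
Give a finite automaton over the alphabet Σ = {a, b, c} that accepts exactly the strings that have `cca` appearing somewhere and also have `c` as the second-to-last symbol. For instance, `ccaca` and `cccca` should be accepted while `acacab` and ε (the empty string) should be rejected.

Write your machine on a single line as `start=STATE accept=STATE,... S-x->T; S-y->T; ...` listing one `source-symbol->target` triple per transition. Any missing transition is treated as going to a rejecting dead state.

start=q0; accept=q3,q6; q0-a->q0; q0-b->q0; q0-c->q1; q1-a->q0; q1-b->q0; q1-c->q2; q2-a->q3; q2-b->q0; q2-c->q2; q3-a->q4; q3-b->q4; q3-c->q5; q4-a->q4; q4-b->q4; q4-c->q5; q5-a->q3; q5-b->q3; q5-c->q6; q6-a->q3; q6-b->q3; q6-c->q6

Run two small machines in parallel and take their product. One (4 states) tracks whether and how much of `cca` has been seen; the other (13 states) tracks the last 2 symbols read. Each combined state is a pair, one component from each; accept when both components accept. After merging equivalent states the machine shrinks.
7 states suffice.
        a   b   c  
>  q0   q0  q0  q1 
   q1   q0  q0  q2 
   q2   q3  q0  q2 
 * q3   q4  q4  q5 
   q4   q4  q4  q5 
   q5   q3  q3  q6 
 * q6   q3  q3  q6 
(> = start, * = accepting)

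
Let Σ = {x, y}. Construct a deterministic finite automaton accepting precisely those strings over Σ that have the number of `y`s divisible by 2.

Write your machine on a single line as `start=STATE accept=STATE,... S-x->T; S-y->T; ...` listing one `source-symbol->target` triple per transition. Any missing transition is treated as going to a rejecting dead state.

Keep the running count of `y`s modulo 2: each `y` advances along the cycle s0 → s1 → s0 while other symbols loop. Accept at s0.
        x   y  
>* s0   s0  s1 
   s1   s1  s0 
(> = start, * = accepting)

start=s0; accept=s0; s0-x->s0; s0-y->s1; s1-x->s1; s1-y->s0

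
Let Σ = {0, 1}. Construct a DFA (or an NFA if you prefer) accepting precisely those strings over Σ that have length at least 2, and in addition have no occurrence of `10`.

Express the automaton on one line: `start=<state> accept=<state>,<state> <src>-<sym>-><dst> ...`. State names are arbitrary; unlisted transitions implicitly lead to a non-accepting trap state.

Handle the two conditions separately and then intersect. One (4 states) tracks the input length, saturating at 3; the other (3 states) tracks partial matches of the forbidden pattern `10`. Each combined state is a pair, one component from each; accept when both components accept.
        0   1  
>  q0   q1  q2 
   q1   q3  q4 
   q2   q5  q4 
 * q3   q6  q7 
 * q4   q8  q7 
   q5   q8  q8 
 * q6   q6  q7 
 * q7   q8  q7 
   q8   q8  q8 
(> = start, * = accepting)

start=q0 accept=q3,q4,q6,q7 q0-0->q1 q0-1->q2 q1-0->q3 q1-1->q4 q2-0->q5 q2-1->q4 q3-0->q6 q3-1->q7 q4-0->q8 q4-1->q7 q5-0->q8 q5-1->q8 q6-0->q6 q6-1->q7 q7-0->q8 q7-1->q7 q8-0->q8 q8-1->q8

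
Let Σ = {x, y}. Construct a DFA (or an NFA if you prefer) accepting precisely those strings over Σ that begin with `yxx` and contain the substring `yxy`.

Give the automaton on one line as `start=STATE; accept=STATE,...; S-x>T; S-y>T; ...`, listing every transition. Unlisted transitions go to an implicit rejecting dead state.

start=A; accept=H; A-x>B; A-y>C; B-x>B; B-y>B; C-x>D; C-y>B; D-x>E; D-y>B; E-x>E; E-y>F; F-x>G; F-y>F; G-x>E; G-y>H; H-x>H; H-y>H

Build one automaton per condition and run them in lockstep. One (5 states) tracks whether the input so far still matches the prefix `yxx`; the other (4 states) tracks whether and how much of `yxy` has been seen. Each combined state is a pair, one component from each; accept when both components accept. Equivalent product states are then merged.
8 states suffice.
       x  y 
>  A   B  C 
   B   B  B 
   C   D  B 
   D   E  B 
   E   E  F 
   F   G  F 
   G   E  H 
 * H   H  H 
(> = start, * = accepting)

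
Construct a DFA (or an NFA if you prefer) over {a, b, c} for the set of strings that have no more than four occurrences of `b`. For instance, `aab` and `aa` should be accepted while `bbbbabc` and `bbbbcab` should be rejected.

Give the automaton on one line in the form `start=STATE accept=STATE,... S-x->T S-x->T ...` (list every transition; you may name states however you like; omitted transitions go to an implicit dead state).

Count `b`s, saturating at 5: states S0 through S4 mean 0 through 4 `b`s seen; S5 means more than 4. Each `b` increments (capped at S5); other symbols loop. Accept from {S0, S1, S2, S3, S4}.
With 6 states:
        a   b   c  
>* S0   S0  S1  S0 
 * S1   S1  S2  S1 
 * S2   S2  S3  S2 
 * S3   S3  S4  S3 
 * S4   S4  S5  S4 
   S5   S5  S5  S5 
(> = start, * = accepting)

start=S0 accept=S0,S1,S2,S3,S4 S0-a->S0 S0-b->S1 S0-c->S0 S1-a->S1 S1-b->S2 S1-c->S1 S2-a->S2 S2-b->S3 S2-c->S2 S3-a->S3 S3-b->S4 S3-c->S3 S4-a->S4 S4-b->S5 S4-c->S4 S5-a->S5 S5-b->S5 S5-c->S5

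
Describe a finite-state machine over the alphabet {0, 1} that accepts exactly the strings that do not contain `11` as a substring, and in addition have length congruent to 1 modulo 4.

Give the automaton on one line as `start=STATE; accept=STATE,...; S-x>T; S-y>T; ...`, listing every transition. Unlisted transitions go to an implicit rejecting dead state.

Handle the two conditions separately and then intersect. The first has 3 states tracking partial matches of the forbidden pattern `11`; the second has 4 states tracking the input length modulo 4. A product state is a pair (one from each), accepting exactly when both do. After merging equivalent states the machine shrinks.
        0   1  
>  s0   s1  s2 
 * s1   s3  s4 
 * s2   s3  s5 
   s3   s6  s7 
   s4   s6  s5 
   s5   s5  s5 
   s6   s0  s8 
   s7   s0  s5 
   s8   s1  s5 
(> = start, * = accepting)

start=s0; accept=s1,s2; s0-0>s1; s0-1>s2; s1-0>s3; s1-1>s4; s2-0>s3; s2-1>s5; s3-0>s6; s3-1>s7; s4-0>s6; s4-1>s5; s5-0>s5; s5-1>s5; s6-0>s0; s6-1>s8; s7-0>s0; s7-1>s5; s8-0>s1; s8-1>s5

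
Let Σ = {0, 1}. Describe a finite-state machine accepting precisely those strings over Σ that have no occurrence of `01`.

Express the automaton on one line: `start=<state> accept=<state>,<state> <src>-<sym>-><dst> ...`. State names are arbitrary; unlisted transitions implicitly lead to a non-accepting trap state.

start=S0 accept=S0,S1 S0-0->S1 S0-1->S0 S1-0->S1 S1-1->S2 S2-0->S2 S2-1->S2

This is the complement of 'contains `01`'. Use the same substring-matching states — S0 through S2 holding how much of `01` has just been matched — but flip the accepting set: everything except the trap S2 accepts.
With 3 states:
        0   1  
>* S0   S1  S0 
 * S1   S1  S2 
   S2   S2  S2 
(> = start, * = accepting)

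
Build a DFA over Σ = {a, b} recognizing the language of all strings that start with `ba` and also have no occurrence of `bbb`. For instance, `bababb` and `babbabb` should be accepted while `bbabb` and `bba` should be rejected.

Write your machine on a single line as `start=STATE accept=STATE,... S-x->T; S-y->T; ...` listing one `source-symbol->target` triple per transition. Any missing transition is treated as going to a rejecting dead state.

Build one automaton per condition and run them in lockstep. One (4 states) tracks whether the input so far still matches the prefix `ba`; the other (4 states) tracks partial matches of the forbidden pattern `bbb`. Each combined state is a pair, one component from each; accept when both components accept.
With 10 states:
        a   b  
>  q0   q1  q2 
   q1   q1  q3 
   q2   q4  q5 
   q3   q1  q5 
 * q4   q4  q6 
   q5   q1  q7 
 * q6   q4  q8 
   q7   q7  q7 
 * q8   q4  q9 
   q9   q9  q9 
(> = start, * = accepting)

start=q0; accept=q4,q6,q8; q0-a->q1; q0-b->q2; q1-a->q1; q1-b->q3; q2-a->q4; q2-b->q5; q3-a->q1; q3-b->q5; q4-a->q4; q4-b->q6; q5-a->q1; q5-b->q7; q6-a->q4; q6-b->q8; q7-a->q7; q7-b->q7; q8-a->q4; q8-b->q9; q9-a->q9; q9-b->q9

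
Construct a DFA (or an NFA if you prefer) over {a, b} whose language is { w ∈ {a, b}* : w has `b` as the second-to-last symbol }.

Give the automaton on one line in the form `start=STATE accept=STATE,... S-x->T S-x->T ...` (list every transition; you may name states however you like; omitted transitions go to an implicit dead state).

start=S0 accept=S5,S6 S0-a->S1 S0-b->S2 S1-a->S3 S1-b->S4 S2-a->S5 S2-b->S6 S3-a->S3 S3-b->S4 S4-a->S5 S4-b->S6 S5-a->S3 S5-b->S4 S6-a->S5 S6-b->S6

Because acceptance depends on a position counted from the end, the machine has to buffer the most recent 2 symbols. Make each state the string of the last up-to-2 symbols read; on input `x` shift the window left and append `x`. Accept when the buffered window has length 2 and begins with `b`.
        a   b  
>  S0   S1  S2 
   S1   S3  S4 
   S2   S5  S6 
   S3   S3  S4 
   S4   S5  S6 
 * S5   S3  S4 
 * S6   S5  S6 
(> = start, * = accepting)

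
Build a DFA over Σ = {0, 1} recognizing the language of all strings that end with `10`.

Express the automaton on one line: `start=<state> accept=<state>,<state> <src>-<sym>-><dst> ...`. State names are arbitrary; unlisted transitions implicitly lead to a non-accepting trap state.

start=A accept=C A-0->A A-1->B B-0->C B-1->B C-0->A C-1->B

Let each state record the length of the longest suffix of the input read so far that is also a prefix of `10`. B means the last symbol is `1`; C means the last 2 symbols are `10`. Accept only at C, where the string currently ends in `10`.
       0  1 
>  A   A  B 
   B   C  B 
 * C   A  B 
(> = start, * = accepting)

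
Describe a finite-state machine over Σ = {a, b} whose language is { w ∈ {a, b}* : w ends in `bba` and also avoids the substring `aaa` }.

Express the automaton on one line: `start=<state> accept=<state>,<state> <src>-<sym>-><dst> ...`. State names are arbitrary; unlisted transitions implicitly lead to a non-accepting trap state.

start=s0 accept=s6 s0-a->s1 s0-b->s2 s1-a->s3 s1-b->s2 s2-a->s1 s2-b->s4 s3-a->s5 s3-b->s2 s4-a->s6 s4-b->s4 s5-a->s5 s5-b->s7 s6-a->s3 s6-b->s2 s7-a->s5 s7-b->s8 s8-a->s9 s8-b->s8 s9-a->s5 s9-b->s7

Handle the two conditions separately and then intersect. One (4 states) tracks how much of the suffix `bba` has currently been matched; the other (4 states) tracks partial matches of the forbidden pattern `aaa`. Each combined state is a pair, one component from each; accept when both components accept.
        a   b  
>  s0   s1  s2 
   s1   s3  s2 
   s2   s1  s4 
   s3   s5  s2 
   s4   s6  s4 
   s5   s5  s7 
 * s6   s3  s2 
   s7   s5  s8 
   s8   s9  s8 
   s9   s5  s7 
(> = start, * = accepting)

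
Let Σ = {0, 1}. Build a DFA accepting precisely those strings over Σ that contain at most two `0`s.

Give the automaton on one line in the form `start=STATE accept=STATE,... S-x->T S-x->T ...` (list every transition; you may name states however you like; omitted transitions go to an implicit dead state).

Count `0`s, saturating at 3: states s0 through s2 mean 0 through 2 `0`s seen; s3 means more than 2. Each `0` increments (capped at s3); other symbols loop. Accept from {s0, s1, s2}.
A 4-state machine:
        0   1  
>* s0   s1  s0 
 * s1   s2  s1 
 * s2   s3  s2 
   s3   s3  s3 
(> = start, * = accepting)

start=s0 accept=s0,s1,s2 s0-0->s1 s0-1->s0 s1-0->s2 s1-1->s1 s2-0->s3 s2-1->s2 s3-0->s3 s3-1->s3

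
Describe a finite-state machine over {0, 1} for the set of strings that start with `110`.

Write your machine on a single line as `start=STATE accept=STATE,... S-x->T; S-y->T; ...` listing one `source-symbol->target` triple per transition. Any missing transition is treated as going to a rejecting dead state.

Check the first 3 symbols one by one: S0 through S2 record how many have matched `110` so far; any wrong symbol goes to the dead state S4. After all 3 match we enter the accepting sink S3.
5 states suffice.
        0   1  
>  S0   S4  S1 
   S1   S4  S2 
   S2   S3  S4 
 * S3   S3  S3 
   S4   S4  S4 
(> = start, * = accepting)

start=S0; accept=S3; S0-0->S4; S0-1->S1; S1-0->S4; S1-1->S2; S2-0->S3; S2-1->S4; S3-0->S3; S3-1->S3; S4-0->S4; S4-1->S4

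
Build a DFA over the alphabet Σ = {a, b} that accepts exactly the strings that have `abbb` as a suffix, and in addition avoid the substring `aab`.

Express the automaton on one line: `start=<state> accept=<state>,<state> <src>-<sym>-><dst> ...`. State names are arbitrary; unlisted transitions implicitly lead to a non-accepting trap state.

Run two small machines in parallel and take their product. One (5 states) tracks how much of the suffix `abbb` has currently been matched; the other (4 states) tracks partial matches of the forbidden pattern `aab`. Each combined state is a pair, one component from each; accept when both components accept.
11 states suffice.
          a    b  
>  S0     S1   S0 
   S1     S2   S3 
   S2     S2   S4 
   S3     S1   S5 
   S4     S6   S7 
   S5     S1   S8 
   S6     S6   S4 
   S7     S6   S9 
 * S8     S1   S0 
   S9     S6  S10 
   S10    S6  S10 
(> = start, * = accepting)

start=S0 accept=S8 S0-a->S1 S0-b->S0 S1-a->S2 S1-b->S3 S2-a->S2 S2-b->S4 S3-a->S1 S3-b->S5 S4-a->S6 S4-b->S7 S5-a->S1 S5-b->S8 S6-a->S6 S6-b->S4 S7-a->S6 S7-b->S9 S8-a->S1 S8-b->S0 S9-a->S6 S9-b->S10 S10-a->S6 S10-b->S10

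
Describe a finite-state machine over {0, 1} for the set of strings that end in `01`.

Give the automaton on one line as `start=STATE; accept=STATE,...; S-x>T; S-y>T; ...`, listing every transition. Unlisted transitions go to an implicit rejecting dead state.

start=A; accept=C; A-0>B; A-1>A; B-0>B; B-1>C; C-0>B; C-1>A

Let each state record the length of the longest suffix of the input read so far that is also a prefix of `01`. B means the last symbol is `0`; C means the last 2 symbols are `01`. Accept only at C, where the string currently ends in `01`.
       0  1 
>  A   B  A 
   B   B  C 
 * C   B  A 
(> = start, * = accepting)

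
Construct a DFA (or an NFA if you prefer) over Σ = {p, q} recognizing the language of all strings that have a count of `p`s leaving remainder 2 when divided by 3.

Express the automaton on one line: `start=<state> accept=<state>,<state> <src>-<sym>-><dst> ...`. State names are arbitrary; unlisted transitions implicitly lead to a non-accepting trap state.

start=A accept=C A-p->B A-q->A B-p->C B-q->B C-p->A C-q->C

Keep the running count of `p`s modulo 3: each `p` advances along the cycle A → B → C → A while other symbols loop. Accept at C.
A 3-state machine:
       p  q 
>  A   B  A 
   B   C  B 
 * C   A  C 
(> = start, * = accepting)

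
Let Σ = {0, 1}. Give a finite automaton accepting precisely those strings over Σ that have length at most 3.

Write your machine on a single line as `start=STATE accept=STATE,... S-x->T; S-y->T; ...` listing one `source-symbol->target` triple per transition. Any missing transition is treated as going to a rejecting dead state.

Count input length up to 4: every symbol moves from q0 toward q4, which means 'more than 3' and absorbs. Accept from {q0, q1, q2, q3}.
With 5 states:
        0   1  
>* q0   q1  q1 
 * q1   q2  q2 
 * q2   q3  q3 
 * q3   q4  q4 
   q4   q4  q4 
(> = start, * = accepting)

start=q0; accept=q0,q1,q2,q3; q0-0->q1; q0-1->q1; q1-0->q2; q1-1->q2; q2-0->q3; q2-1->q3; q3-0->q4; q3-1->q4; q4-0->q4; q4-1->q4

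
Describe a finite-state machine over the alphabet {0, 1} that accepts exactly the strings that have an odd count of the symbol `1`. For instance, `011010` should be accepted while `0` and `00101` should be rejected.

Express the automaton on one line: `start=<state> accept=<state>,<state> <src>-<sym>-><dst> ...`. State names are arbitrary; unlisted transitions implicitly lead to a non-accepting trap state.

start=S0 accept=S1 S0-0->S0 S0-1->S1 S1-0->S1 S1-1->S0

The only thing that matters is how many `1`s have appeared, reduced mod 2. Use one state per residue: S0 for 0, …, S1 for 1. Reading `1` moves to the next residue; anything else stays put. S1 is accepting.
With 2 states:
        0   1  
>  S0   S0  S1 
 * S1   S1  S0 
(> = start, * = accepting)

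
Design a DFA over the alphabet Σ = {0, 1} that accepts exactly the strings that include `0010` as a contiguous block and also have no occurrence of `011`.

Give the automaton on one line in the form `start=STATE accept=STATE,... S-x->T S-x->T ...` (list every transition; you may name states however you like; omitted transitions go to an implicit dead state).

start=q0 accept=q6,q7 q0-0->q1 q0-1->q0 q1-0->q2 q1-1->q3 q2-0->q2 q2-1->q4 q3-0->q1 q3-1->q5 q4-0->q6 q4-1->q5 q5-0->q5 q5-1->q5 q6-0->q6 q6-1->q7 q7-0->q6 q7-1->q5

Run two small machines in parallel and take their product. One (5 states) tracks whether and how much of `0010` has been seen; the other (4 states) tracks partial matches of the forbidden pattern `011`. Each combined state is a pair, one component from each; accept when both components accept. Equivalent product states are then merged.
With 8 states:
        0   1  
>  q0   q1  q0 
   q1   q2  q3 
   q2   q2  q4 
   q3   q1  q5 
   q4   q6  q5 
   q5   q5  q5 
 * q6   q6  q7 
 * q7   q6  q5 
(> = start, * = accepting)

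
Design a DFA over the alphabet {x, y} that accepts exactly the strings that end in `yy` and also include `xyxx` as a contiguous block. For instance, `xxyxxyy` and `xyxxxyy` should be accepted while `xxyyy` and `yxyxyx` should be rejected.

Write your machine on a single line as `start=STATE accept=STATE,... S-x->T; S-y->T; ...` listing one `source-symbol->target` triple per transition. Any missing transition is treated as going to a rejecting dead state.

start=A; accept=G; A-x->B; A-y->A; B-x->B; B-y->C; C-x->D; C-y->A; D-x->E; D-y->C; E-x->E; E-y->F; F-x->E; F-y->G; G-x->E; G-y->G

Build one automaton per condition and run them in lockstep. The first has 3 states tracking how much of the suffix `yy` has currently been matched; the second has 5 states tracking whether and how much of `xyxx` has been seen. A product state is a pair (one from each), accepting exactly when both do. Minimizing collapses redundant product states.
With 7 states:
       x  y 
>  A   B  A 
   B   B  C 
   C   D  A 
   D   E  C 
   E   E  F 
   F   E  G 
 * G   E  G 
(> = start, * = accepting)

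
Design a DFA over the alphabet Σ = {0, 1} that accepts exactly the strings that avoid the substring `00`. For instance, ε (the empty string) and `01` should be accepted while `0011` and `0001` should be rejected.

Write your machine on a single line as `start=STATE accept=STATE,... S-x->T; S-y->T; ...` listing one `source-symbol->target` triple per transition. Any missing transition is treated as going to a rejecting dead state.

start=s0; accept=s0,s1; s0-0->s1; s0-1->s0; s1-0->s2; s1-1->s0; s2-0->s2; s2-1->s2

Track partial matches of the forbidden pattern `00`. State s2 is a dead state reached once `00` has occurred; every other state accepts. s0 means no part of `00` is currently matched.
A 3-state machine:
        0   1  
>* s0   s1  s0 
 * s1   s2  s0 
   s2   s2  s2 
(> = start, * = accepting)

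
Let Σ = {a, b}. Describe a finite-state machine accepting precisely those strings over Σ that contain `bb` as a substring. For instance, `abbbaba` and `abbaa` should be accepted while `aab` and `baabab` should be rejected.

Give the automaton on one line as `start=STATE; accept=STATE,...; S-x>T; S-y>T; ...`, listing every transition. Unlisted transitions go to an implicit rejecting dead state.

States s0..s1 record the length of the longest prefix of `bb` that matches the current input suffix. Reaching s2 means `bb` has been seen, and we stay there forever. Accept from s2.
With 3 states:
        a   b  
>  s0   s0  s1 
   s1   s0  s2 
 * s2   s2  s2 
(> = start, * = accepting)

start=s0; accept=s2; s0-a>s0; s0-b>s1; s1-a>s0; s1-b>s2; s2-a>s2; s2-b>s2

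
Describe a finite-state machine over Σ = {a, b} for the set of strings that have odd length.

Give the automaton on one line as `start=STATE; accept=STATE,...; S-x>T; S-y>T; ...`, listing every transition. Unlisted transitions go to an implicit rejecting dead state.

start=q0; accept=q1; q0-a>q1; q0-b>q1; q1-a>q0; q1-b>q0

Only the length mod 2 matters, so use a 2-cycle: from any state, every input symbol moves to the next state, wrapping q1 back to q0. Mark q1 accepting.
A 2-state machine:
        a   b  
>  q0   q1  q1 
 * q1   q0  q0 
(> = start, * = accepting)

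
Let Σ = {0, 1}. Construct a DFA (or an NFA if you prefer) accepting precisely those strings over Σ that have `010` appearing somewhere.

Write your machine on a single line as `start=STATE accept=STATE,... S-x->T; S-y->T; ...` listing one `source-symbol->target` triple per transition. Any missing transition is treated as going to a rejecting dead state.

start=q0; accept=q3; q0-0->q1; q0-1->q0; q1-0->q1; q1-1->q2; q2-0->q3; q2-1->q0; q3-0->q3; q3-1->q3

Track how much of `010` has been matched so far: state q0 is no progress, q3 is the absorbing accept state reached once `010` has occurred. Intermediate states record partial matches; on a mismatch, fall back to the longest reusable overlap.
4 states suffice.
        0   1  
>  q0   q1  q0 
   q1   q1  q2 
   q2   q3  q0 
 * q3   q3  q3 
(> = start, * = accepting)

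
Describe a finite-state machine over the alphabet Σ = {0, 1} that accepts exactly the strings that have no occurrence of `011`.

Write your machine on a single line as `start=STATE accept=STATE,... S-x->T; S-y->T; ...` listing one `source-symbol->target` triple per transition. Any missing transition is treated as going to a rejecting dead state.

Track partial matches of the forbidden pattern `011`. State q3 is a dead state reached once `011` has occurred; every other state accepts. q0 means no part of `011` is currently matched.
A 4-state machine:
        0   1  
>* q0   q1  q0 
 * q1   q1  q2 
 * q2   q1  q3 
   q3   q3  q3 
(> = start, * = accepting)

start=q0; accept=q0,q1,q2; q0-0->q1; q0-1->q0; q1-0->q1; q1-1->q2; q2-0->q1; q2-1->q3; q3-0->q3; q3-1->q3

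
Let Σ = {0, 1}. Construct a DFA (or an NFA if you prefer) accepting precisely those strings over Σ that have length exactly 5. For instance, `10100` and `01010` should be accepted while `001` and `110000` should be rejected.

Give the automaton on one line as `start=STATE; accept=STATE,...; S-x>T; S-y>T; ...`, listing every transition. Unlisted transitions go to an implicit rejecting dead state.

start=q0; accept=q5; q0-0>q1; q0-1>q1; q1-0>q2; q1-1>q2; q2-0>q3; q2-1>q3; q3-0>q4; q3-1>q4; q4-0>q5; q4-1>q5; q5-0>q6; q5-1>q6; q6-0>q6; q6-1>q6

We only need to distinguish lengths 0, 1, …, 5, and '>5'. Chain q0 → q1 → q2 → q3 → q4 → q5 → q6 on every symbol, with q6 looping. Accepting states: {q5}.
        0   1  
>  q0   q1  q1 
   q1   q2  q2 
   q2   q3  q3 
   q3   q4  q4 
   q4   q5  q5 
 * q5   q6  q6 
   q6   q6  q6 
(> = start, * = accepting)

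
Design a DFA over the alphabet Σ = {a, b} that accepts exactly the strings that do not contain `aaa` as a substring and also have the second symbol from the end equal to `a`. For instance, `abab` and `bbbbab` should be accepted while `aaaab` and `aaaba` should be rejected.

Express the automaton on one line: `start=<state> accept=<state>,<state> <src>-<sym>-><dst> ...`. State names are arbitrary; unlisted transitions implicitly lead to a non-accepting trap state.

Run two small machines in parallel and take their product. One (4 states) tracks partial matches of the forbidden pattern `aaa`; the other (7 states) tracks the last 2 symbols read. Each combined state is a pair, one component from each; accept when both components accept. Minimizing collapses redundant product states.
5 states suffice.
        a   b  
>  s0   s1  s0 
   s1   s2  s3 
 * s2   s4  s3 
 * s3   s1  s0 
   s4   s4  s4 
(> = start, * = accepting)

start=s0 accept=s2,s3 s0-a->s1 s0-b->s0 s1-a->s2 s1-b->s3 s2-a->s4 s2-b->s3 s3-a->s1 s3-b->s0 s4-a->s4 s4-b->s4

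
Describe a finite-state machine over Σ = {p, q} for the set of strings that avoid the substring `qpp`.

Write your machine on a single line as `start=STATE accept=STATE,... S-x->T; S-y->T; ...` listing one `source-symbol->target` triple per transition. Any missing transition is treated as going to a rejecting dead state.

start=A; accept=A,B,C; A-p->A; A-q->B; B-p->C; B-q->B; C-p->D; C-q->B; D-p->D; D-q->D

This is the complement of 'contains `qpp`'. Use the same substring-matching states — A through D holding how much of `qpp` has just been matched — but flip the accepting set: everything except the trap D accepts.
A 4-state machine:
       p  q 
>* A   A  B 
 * B   C  B 
 * C   D  B 
   D   D  D 
(> = start, * = accepting)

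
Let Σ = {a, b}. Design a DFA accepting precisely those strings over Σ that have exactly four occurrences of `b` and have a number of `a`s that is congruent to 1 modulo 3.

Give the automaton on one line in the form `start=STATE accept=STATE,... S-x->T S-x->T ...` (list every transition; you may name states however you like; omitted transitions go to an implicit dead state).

start=q0 accept=q13 q0-a->q1 q0-b->q2 q1-a->q3 q1-b->q4 q2-a->q4 q2-b->q5 q3-a->q0 q3-b->q6 q4-a->q6 q4-b->q7 q5-a->q7 q5-b->q8 q6-a->q2 q6-b->q9 q7-a->q9 q7-b->q10 q8-a->q10 q8-b->q11 q9-a->q5 q9-b->q12 q10-a->q12 q10-b->q13 q11-a->q13 q11-b->q14 q12-a->q8 q12-b->q15 q13-a->q15 q13-b->q14 q14-a->q14 q14-b->q14 q15-a->q11 q15-b->q14

Build one automaton per condition and run them in lockstep. The first has 6 states tracking the count of `b`s, saturating at 5; the second has 3 states tracking the count of `a`s modulo 3. A product state is a pair (one from each), accepting exactly when both do. After merging equivalent states the machine shrinks.
A 16-state machine:
          a    b  
>  q0     q1   q2 
   q1     q3   q4 
   q2     q4   q5 
   q3     q0   q6 
   q4     q6   q7 
   q5     q7   q8 
   q6     q2   q9 
   q7     q9  q10 
   q8    q10  q11 
   q9     q5  q12 
   q10   q12  q13 
   q11   q13  q14 
   q12    q8  q15 
 * q13   q15  q14 
   q14   q14  q14 
   q15   q11  q14 
(> = start, * = accepting)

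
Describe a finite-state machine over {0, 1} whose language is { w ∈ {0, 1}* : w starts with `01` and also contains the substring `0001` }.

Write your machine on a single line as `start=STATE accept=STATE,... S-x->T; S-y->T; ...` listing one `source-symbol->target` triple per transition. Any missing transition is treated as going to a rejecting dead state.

Build one automaton per condition and run them in lockstep. The first has 4 states tracking whether the input so far still matches the prefix `01`; the second has 5 states tracking whether and how much of `0001` has been seen. A product state is a pair (one from each), accepting exactly when both do. Minimizing collapses redundant product states.
8 states suffice.
        0   1  
>  s0   s1  s2 
   s1   s2  s3 
   s2   s2  s2 
   s3   s4  s3 
   s4   s5  s3 
   s5   s6  s3 
   s6   s6  s7 
 * s7   s7  s7 
(> = start, * = accepting)

start=s0; accept=s7; s0-0->s1; s0-1->s2; s1-0->s2; s1-1->s3; s2-0->s2; s2-1->s2; s3-0->s4; s3-1->s3; s4-0->s5; s4-1->s3; s5-0->s6; s5-1->s3; s6-0->s6; s6-1->s7; s7-0->s7; s7-1->s7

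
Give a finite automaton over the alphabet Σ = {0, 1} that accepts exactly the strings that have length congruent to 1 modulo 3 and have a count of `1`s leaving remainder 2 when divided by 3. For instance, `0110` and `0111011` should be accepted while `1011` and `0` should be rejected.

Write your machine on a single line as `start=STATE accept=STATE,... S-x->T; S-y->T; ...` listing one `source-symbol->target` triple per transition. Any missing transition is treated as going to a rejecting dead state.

start=S0; accept=S8; S0-0->S1; S0-1->S2; S1-0->S3; S1-1->S4; S2-0->S4; S2-1->S5; S3-0->S0; S3-1->S6; S4-0->S6; S4-1->S7; S5-0->S7; S5-1->S0; S6-0->S2; S6-1->S8; S7-0->S8; S7-1->S1; S8-0->S5; S8-1->S3

Build one automaton per condition and run them in lockstep. The first has 3 states tracking the input length modulo 3; the second has 3 states tracking the count of `1`s modulo 3. A product state is a pair (one from each), accepting exactly when both do.
With 9 states:
        0   1  
>  S0   S1  S2 
   S1   S3  S4 
   S2   S4  S5 
   S3   S0  S6 
   S4   S6  S7 
   S5   S7  S0 
   S6   S2  S8 
   S7   S8  S1 
 * S8   S5  S3 
(> = start, * = accepting)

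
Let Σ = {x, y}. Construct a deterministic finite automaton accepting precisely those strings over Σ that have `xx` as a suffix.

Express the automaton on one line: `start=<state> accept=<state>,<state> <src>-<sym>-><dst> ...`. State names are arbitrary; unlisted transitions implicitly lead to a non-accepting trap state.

Let each state record the length of the longest suffix of the input read so far that is also a prefix of `xx`. q1 means the last symbol is `x`; q2 means the last 2 symbols are `xx`. Accept only at q2, where the string currently ends in `xx`.
3 states suffice.
        x   y  
>  q0   q1  q0 
   q1   q2  q0 
 * q2   q2  q0 
(> = start, * = accepting)

start=q0 accept=q2 q0-x->q1 q0-y->q0 q1-x->q2 q1-y->q0 q2-x->q2 q2-y->q0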